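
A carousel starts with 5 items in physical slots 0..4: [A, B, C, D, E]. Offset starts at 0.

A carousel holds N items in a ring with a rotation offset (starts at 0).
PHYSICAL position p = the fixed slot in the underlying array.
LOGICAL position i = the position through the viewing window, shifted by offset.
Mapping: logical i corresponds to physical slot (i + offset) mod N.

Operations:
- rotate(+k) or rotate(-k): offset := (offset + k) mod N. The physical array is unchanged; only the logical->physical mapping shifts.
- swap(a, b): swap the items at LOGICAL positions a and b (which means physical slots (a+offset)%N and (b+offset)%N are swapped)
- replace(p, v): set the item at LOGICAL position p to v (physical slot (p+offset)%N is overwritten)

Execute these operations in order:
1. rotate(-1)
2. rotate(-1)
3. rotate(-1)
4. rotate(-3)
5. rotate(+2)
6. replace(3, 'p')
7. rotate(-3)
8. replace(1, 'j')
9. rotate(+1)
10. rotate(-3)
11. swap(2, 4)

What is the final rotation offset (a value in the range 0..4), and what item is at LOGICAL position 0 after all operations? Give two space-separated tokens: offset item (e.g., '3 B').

Answer: 1 B

Derivation:
After op 1 (rotate(-1)): offset=4, physical=[A,B,C,D,E], logical=[E,A,B,C,D]
After op 2 (rotate(-1)): offset=3, physical=[A,B,C,D,E], logical=[D,E,A,B,C]
After op 3 (rotate(-1)): offset=2, physical=[A,B,C,D,E], logical=[C,D,E,A,B]
After op 4 (rotate(-3)): offset=4, physical=[A,B,C,D,E], logical=[E,A,B,C,D]
After op 5 (rotate(+2)): offset=1, physical=[A,B,C,D,E], logical=[B,C,D,E,A]
After op 6 (replace(3, 'p')): offset=1, physical=[A,B,C,D,p], logical=[B,C,D,p,A]
After op 7 (rotate(-3)): offset=3, physical=[A,B,C,D,p], logical=[D,p,A,B,C]
After op 8 (replace(1, 'j')): offset=3, physical=[A,B,C,D,j], logical=[D,j,A,B,C]
After op 9 (rotate(+1)): offset=4, physical=[A,B,C,D,j], logical=[j,A,B,C,D]
After op 10 (rotate(-3)): offset=1, physical=[A,B,C,D,j], logical=[B,C,D,j,A]
After op 11 (swap(2, 4)): offset=1, physical=[D,B,C,A,j], logical=[B,C,A,j,D]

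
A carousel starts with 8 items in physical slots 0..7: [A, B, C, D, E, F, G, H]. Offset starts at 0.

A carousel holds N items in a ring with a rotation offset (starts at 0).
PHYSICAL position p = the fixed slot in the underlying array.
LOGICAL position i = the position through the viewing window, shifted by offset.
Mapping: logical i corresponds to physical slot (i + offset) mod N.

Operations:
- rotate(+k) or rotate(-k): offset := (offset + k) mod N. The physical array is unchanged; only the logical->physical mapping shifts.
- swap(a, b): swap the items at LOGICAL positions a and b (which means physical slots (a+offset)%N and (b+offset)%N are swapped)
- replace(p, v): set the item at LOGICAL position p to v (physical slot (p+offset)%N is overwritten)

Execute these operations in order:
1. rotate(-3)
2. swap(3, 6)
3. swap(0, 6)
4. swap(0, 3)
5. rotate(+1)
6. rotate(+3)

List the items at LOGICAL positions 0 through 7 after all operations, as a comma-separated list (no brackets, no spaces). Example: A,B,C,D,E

After op 1 (rotate(-3)): offset=5, physical=[A,B,C,D,E,F,G,H], logical=[F,G,H,A,B,C,D,E]
After op 2 (swap(3, 6)): offset=5, physical=[D,B,C,A,E,F,G,H], logical=[F,G,H,D,B,C,A,E]
After op 3 (swap(0, 6)): offset=5, physical=[D,B,C,F,E,A,G,H], logical=[A,G,H,D,B,C,F,E]
After op 4 (swap(0, 3)): offset=5, physical=[A,B,C,F,E,D,G,H], logical=[D,G,H,A,B,C,F,E]
After op 5 (rotate(+1)): offset=6, physical=[A,B,C,F,E,D,G,H], logical=[G,H,A,B,C,F,E,D]
After op 6 (rotate(+3)): offset=1, physical=[A,B,C,F,E,D,G,H], logical=[B,C,F,E,D,G,H,A]

Answer: B,C,F,E,D,G,H,A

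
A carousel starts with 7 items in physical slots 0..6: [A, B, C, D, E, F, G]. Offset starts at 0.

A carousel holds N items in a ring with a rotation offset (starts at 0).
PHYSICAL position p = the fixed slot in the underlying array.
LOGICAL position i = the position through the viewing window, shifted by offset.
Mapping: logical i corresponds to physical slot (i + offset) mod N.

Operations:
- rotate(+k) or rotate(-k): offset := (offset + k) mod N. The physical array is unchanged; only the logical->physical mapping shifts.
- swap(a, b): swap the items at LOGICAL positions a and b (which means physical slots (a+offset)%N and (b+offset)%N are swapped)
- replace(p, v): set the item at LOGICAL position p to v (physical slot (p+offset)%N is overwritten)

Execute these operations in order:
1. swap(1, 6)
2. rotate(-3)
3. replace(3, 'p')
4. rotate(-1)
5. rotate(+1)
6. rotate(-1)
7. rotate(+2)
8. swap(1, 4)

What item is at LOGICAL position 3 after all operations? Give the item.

Answer: G

Derivation:
After op 1 (swap(1, 6)): offset=0, physical=[A,G,C,D,E,F,B], logical=[A,G,C,D,E,F,B]
After op 2 (rotate(-3)): offset=4, physical=[A,G,C,D,E,F,B], logical=[E,F,B,A,G,C,D]
After op 3 (replace(3, 'p')): offset=4, physical=[p,G,C,D,E,F,B], logical=[E,F,B,p,G,C,D]
After op 4 (rotate(-1)): offset=3, physical=[p,G,C,D,E,F,B], logical=[D,E,F,B,p,G,C]
After op 5 (rotate(+1)): offset=4, physical=[p,G,C,D,E,F,B], logical=[E,F,B,p,G,C,D]
After op 6 (rotate(-1)): offset=3, physical=[p,G,C,D,E,F,B], logical=[D,E,F,B,p,G,C]
After op 7 (rotate(+2)): offset=5, physical=[p,G,C,D,E,F,B], logical=[F,B,p,G,C,D,E]
After op 8 (swap(1, 4)): offset=5, physical=[p,G,B,D,E,F,C], logical=[F,C,p,G,B,D,E]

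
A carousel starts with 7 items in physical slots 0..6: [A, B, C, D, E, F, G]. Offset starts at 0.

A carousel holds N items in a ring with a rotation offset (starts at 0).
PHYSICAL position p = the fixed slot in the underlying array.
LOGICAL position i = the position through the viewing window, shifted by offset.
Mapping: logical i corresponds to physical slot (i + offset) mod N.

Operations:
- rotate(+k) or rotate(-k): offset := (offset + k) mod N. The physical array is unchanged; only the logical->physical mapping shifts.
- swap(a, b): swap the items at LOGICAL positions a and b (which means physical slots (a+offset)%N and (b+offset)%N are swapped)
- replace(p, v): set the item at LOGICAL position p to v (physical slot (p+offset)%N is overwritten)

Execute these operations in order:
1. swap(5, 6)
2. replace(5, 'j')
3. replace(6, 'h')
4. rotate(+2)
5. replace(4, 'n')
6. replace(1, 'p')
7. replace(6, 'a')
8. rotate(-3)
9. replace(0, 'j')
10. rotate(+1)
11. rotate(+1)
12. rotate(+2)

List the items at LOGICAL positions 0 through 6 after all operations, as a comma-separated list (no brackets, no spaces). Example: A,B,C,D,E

Answer: p,E,j,j,A,a,C

Derivation:
After op 1 (swap(5, 6)): offset=0, physical=[A,B,C,D,E,G,F], logical=[A,B,C,D,E,G,F]
After op 2 (replace(5, 'j')): offset=0, physical=[A,B,C,D,E,j,F], logical=[A,B,C,D,E,j,F]
After op 3 (replace(6, 'h')): offset=0, physical=[A,B,C,D,E,j,h], logical=[A,B,C,D,E,j,h]
After op 4 (rotate(+2)): offset=2, physical=[A,B,C,D,E,j,h], logical=[C,D,E,j,h,A,B]
After op 5 (replace(4, 'n')): offset=2, physical=[A,B,C,D,E,j,n], logical=[C,D,E,j,n,A,B]
After op 6 (replace(1, 'p')): offset=2, physical=[A,B,C,p,E,j,n], logical=[C,p,E,j,n,A,B]
After op 7 (replace(6, 'a')): offset=2, physical=[A,a,C,p,E,j,n], logical=[C,p,E,j,n,A,a]
After op 8 (rotate(-3)): offset=6, physical=[A,a,C,p,E,j,n], logical=[n,A,a,C,p,E,j]
After op 9 (replace(0, 'j')): offset=6, physical=[A,a,C,p,E,j,j], logical=[j,A,a,C,p,E,j]
After op 10 (rotate(+1)): offset=0, physical=[A,a,C,p,E,j,j], logical=[A,a,C,p,E,j,j]
After op 11 (rotate(+1)): offset=1, physical=[A,a,C,p,E,j,j], logical=[a,C,p,E,j,j,A]
After op 12 (rotate(+2)): offset=3, physical=[A,a,C,p,E,j,j], logical=[p,E,j,j,A,a,C]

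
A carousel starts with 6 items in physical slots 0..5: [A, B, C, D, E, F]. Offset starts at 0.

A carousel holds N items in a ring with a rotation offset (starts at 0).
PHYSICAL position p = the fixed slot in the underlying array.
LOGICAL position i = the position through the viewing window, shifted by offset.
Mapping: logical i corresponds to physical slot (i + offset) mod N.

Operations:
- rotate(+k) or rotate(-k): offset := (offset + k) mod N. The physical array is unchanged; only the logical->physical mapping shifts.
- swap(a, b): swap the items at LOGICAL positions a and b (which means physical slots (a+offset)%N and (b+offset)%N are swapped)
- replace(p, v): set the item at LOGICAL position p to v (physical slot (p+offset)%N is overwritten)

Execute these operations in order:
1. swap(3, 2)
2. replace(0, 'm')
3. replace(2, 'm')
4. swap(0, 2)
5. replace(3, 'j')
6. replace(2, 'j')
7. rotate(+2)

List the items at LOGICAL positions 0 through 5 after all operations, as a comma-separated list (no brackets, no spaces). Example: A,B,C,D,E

After op 1 (swap(3, 2)): offset=0, physical=[A,B,D,C,E,F], logical=[A,B,D,C,E,F]
After op 2 (replace(0, 'm')): offset=0, physical=[m,B,D,C,E,F], logical=[m,B,D,C,E,F]
After op 3 (replace(2, 'm')): offset=0, physical=[m,B,m,C,E,F], logical=[m,B,m,C,E,F]
After op 4 (swap(0, 2)): offset=0, physical=[m,B,m,C,E,F], logical=[m,B,m,C,E,F]
After op 5 (replace(3, 'j')): offset=0, physical=[m,B,m,j,E,F], logical=[m,B,m,j,E,F]
After op 6 (replace(2, 'j')): offset=0, physical=[m,B,j,j,E,F], logical=[m,B,j,j,E,F]
After op 7 (rotate(+2)): offset=2, physical=[m,B,j,j,E,F], logical=[j,j,E,F,m,B]

Answer: j,j,E,F,m,B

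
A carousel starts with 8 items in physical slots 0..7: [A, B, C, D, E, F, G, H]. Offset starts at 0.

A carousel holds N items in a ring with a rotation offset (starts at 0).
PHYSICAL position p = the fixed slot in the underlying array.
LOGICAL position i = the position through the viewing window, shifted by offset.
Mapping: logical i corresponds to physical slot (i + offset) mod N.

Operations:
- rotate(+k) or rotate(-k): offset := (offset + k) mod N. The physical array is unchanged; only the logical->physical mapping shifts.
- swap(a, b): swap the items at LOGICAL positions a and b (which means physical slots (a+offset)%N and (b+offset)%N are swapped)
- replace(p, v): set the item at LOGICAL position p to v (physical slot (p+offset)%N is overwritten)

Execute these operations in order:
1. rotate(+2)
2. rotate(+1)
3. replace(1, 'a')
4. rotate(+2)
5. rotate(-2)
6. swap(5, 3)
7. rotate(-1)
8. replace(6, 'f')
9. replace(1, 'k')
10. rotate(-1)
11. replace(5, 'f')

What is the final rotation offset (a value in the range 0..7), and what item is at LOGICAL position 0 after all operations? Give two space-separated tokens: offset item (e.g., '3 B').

After op 1 (rotate(+2)): offset=2, physical=[A,B,C,D,E,F,G,H], logical=[C,D,E,F,G,H,A,B]
After op 2 (rotate(+1)): offset=3, physical=[A,B,C,D,E,F,G,H], logical=[D,E,F,G,H,A,B,C]
After op 3 (replace(1, 'a')): offset=3, physical=[A,B,C,D,a,F,G,H], logical=[D,a,F,G,H,A,B,C]
After op 4 (rotate(+2)): offset=5, physical=[A,B,C,D,a,F,G,H], logical=[F,G,H,A,B,C,D,a]
After op 5 (rotate(-2)): offset=3, physical=[A,B,C,D,a,F,G,H], logical=[D,a,F,G,H,A,B,C]
After op 6 (swap(5, 3)): offset=3, physical=[G,B,C,D,a,F,A,H], logical=[D,a,F,A,H,G,B,C]
After op 7 (rotate(-1)): offset=2, physical=[G,B,C,D,a,F,A,H], logical=[C,D,a,F,A,H,G,B]
After op 8 (replace(6, 'f')): offset=2, physical=[f,B,C,D,a,F,A,H], logical=[C,D,a,F,A,H,f,B]
After op 9 (replace(1, 'k')): offset=2, physical=[f,B,C,k,a,F,A,H], logical=[C,k,a,F,A,H,f,B]
After op 10 (rotate(-1)): offset=1, physical=[f,B,C,k,a,F,A,H], logical=[B,C,k,a,F,A,H,f]
After op 11 (replace(5, 'f')): offset=1, physical=[f,B,C,k,a,F,f,H], logical=[B,C,k,a,F,f,H,f]

Answer: 1 B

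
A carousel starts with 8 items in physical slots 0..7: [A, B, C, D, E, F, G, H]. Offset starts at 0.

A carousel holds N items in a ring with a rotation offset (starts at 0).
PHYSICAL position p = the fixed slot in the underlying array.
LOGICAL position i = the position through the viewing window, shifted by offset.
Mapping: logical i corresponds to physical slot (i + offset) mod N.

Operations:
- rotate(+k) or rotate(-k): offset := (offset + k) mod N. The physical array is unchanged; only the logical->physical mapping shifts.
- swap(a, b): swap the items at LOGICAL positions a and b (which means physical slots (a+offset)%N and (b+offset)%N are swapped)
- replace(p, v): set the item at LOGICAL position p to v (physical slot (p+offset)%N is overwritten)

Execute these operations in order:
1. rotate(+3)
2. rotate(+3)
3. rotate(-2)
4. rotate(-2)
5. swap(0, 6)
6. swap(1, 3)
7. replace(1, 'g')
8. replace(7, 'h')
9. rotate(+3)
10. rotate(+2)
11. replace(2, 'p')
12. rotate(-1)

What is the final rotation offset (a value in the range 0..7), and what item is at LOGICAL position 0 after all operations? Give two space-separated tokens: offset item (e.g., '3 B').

After op 1 (rotate(+3)): offset=3, physical=[A,B,C,D,E,F,G,H], logical=[D,E,F,G,H,A,B,C]
After op 2 (rotate(+3)): offset=6, physical=[A,B,C,D,E,F,G,H], logical=[G,H,A,B,C,D,E,F]
After op 3 (rotate(-2)): offset=4, physical=[A,B,C,D,E,F,G,H], logical=[E,F,G,H,A,B,C,D]
After op 4 (rotate(-2)): offset=2, physical=[A,B,C,D,E,F,G,H], logical=[C,D,E,F,G,H,A,B]
After op 5 (swap(0, 6)): offset=2, physical=[C,B,A,D,E,F,G,H], logical=[A,D,E,F,G,H,C,B]
After op 6 (swap(1, 3)): offset=2, physical=[C,B,A,F,E,D,G,H], logical=[A,F,E,D,G,H,C,B]
After op 7 (replace(1, 'g')): offset=2, physical=[C,B,A,g,E,D,G,H], logical=[A,g,E,D,G,H,C,B]
After op 8 (replace(7, 'h')): offset=2, physical=[C,h,A,g,E,D,G,H], logical=[A,g,E,D,G,H,C,h]
After op 9 (rotate(+3)): offset=5, physical=[C,h,A,g,E,D,G,H], logical=[D,G,H,C,h,A,g,E]
After op 10 (rotate(+2)): offset=7, physical=[C,h,A,g,E,D,G,H], logical=[H,C,h,A,g,E,D,G]
After op 11 (replace(2, 'p')): offset=7, physical=[C,p,A,g,E,D,G,H], logical=[H,C,p,A,g,E,D,G]
After op 12 (rotate(-1)): offset=6, physical=[C,p,A,g,E,D,G,H], logical=[G,H,C,p,A,g,E,D]

Answer: 6 G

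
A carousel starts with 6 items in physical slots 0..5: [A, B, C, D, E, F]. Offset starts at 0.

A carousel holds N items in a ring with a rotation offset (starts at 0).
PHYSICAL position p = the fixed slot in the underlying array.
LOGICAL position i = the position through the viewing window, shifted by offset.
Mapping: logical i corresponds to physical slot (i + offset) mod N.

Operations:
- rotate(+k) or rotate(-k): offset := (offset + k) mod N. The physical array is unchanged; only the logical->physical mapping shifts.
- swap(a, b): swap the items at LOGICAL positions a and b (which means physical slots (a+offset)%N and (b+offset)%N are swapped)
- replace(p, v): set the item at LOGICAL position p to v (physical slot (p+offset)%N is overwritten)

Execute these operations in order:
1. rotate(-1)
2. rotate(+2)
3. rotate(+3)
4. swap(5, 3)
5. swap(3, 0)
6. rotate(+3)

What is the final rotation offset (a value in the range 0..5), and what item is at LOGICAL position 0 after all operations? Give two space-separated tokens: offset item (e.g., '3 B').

After op 1 (rotate(-1)): offset=5, physical=[A,B,C,D,E,F], logical=[F,A,B,C,D,E]
After op 2 (rotate(+2)): offset=1, physical=[A,B,C,D,E,F], logical=[B,C,D,E,F,A]
After op 3 (rotate(+3)): offset=4, physical=[A,B,C,D,E,F], logical=[E,F,A,B,C,D]
After op 4 (swap(5, 3)): offset=4, physical=[A,D,C,B,E,F], logical=[E,F,A,D,C,B]
After op 5 (swap(3, 0)): offset=4, physical=[A,E,C,B,D,F], logical=[D,F,A,E,C,B]
After op 6 (rotate(+3)): offset=1, physical=[A,E,C,B,D,F], logical=[E,C,B,D,F,A]

Answer: 1 E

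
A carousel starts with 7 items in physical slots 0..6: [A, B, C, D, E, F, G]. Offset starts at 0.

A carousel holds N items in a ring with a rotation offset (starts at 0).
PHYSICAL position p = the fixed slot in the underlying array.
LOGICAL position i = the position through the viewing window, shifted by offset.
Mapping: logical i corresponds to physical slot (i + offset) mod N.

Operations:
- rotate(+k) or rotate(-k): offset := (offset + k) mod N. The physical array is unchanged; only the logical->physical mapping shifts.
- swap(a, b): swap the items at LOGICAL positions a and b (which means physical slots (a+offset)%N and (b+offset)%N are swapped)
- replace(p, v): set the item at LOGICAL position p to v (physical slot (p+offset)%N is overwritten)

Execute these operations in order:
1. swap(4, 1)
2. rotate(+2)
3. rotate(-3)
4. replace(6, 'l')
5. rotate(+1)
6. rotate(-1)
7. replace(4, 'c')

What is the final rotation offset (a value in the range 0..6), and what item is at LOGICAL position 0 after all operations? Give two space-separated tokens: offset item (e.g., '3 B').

Answer: 6 G

Derivation:
After op 1 (swap(4, 1)): offset=0, physical=[A,E,C,D,B,F,G], logical=[A,E,C,D,B,F,G]
After op 2 (rotate(+2)): offset=2, physical=[A,E,C,D,B,F,G], logical=[C,D,B,F,G,A,E]
After op 3 (rotate(-3)): offset=6, physical=[A,E,C,D,B,F,G], logical=[G,A,E,C,D,B,F]
After op 4 (replace(6, 'l')): offset=6, physical=[A,E,C,D,B,l,G], logical=[G,A,E,C,D,B,l]
After op 5 (rotate(+1)): offset=0, physical=[A,E,C,D,B,l,G], logical=[A,E,C,D,B,l,G]
After op 6 (rotate(-1)): offset=6, physical=[A,E,C,D,B,l,G], logical=[G,A,E,C,D,B,l]
After op 7 (replace(4, 'c')): offset=6, physical=[A,E,C,c,B,l,G], logical=[G,A,E,C,c,B,l]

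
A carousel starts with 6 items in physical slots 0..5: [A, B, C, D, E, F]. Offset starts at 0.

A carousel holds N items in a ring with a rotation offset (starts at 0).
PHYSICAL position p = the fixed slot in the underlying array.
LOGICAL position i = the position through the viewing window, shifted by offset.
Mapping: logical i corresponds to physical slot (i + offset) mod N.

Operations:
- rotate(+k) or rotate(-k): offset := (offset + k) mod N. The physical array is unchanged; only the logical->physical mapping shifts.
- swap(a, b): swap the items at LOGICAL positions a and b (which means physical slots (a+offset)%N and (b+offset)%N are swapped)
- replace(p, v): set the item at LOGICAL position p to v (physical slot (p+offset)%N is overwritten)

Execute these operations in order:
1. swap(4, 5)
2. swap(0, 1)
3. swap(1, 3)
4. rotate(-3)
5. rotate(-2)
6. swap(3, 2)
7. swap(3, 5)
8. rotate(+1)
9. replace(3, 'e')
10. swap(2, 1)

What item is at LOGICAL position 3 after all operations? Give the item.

Answer: e

Derivation:
After op 1 (swap(4, 5)): offset=0, physical=[A,B,C,D,F,E], logical=[A,B,C,D,F,E]
After op 2 (swap(0, 1)): offset=0, physical=[B,A,C,D,F,E], logical=[B,A,C,D,F,E]
After op 3 (swap(1, 3)): offset=0, physical=[B,D,C,A,F,E], logical=[B,D,C,A,F,E]
After op 4 (rotate(-3)): offset=3, physical=[B,D,C,A,F,E], logical=[A,F,E,B,D,C]
After op 5 (rotate(-2)): offset=1, physical=[B,D,C,A,F,E], logical=[D,C,A,F,E,B]
After op 6 (swap(3, 2)): offset=1, physical=[B,D,C,F,A,E], logical=[D,C,F,A,E,B]
After op 7 (swap(3, 5)): offset=1, physical=[A,D,C,F,B,E], logical=[D,C,F,B,E,A]
After op 8 (rotate(+1)): offset=2, physical=[A,D,C,F,B,E], logical=[C,F,B,E,A,D]
After op 9 (replace(3, 'e')): offset=2, physical=[A,D,C,F,B,e], logical=[C,F,B,e,A,D]
After op 10 (swap(2, 1)): offset=2, physical=[A,D,C,B,F,e], logical=[C,B,F,e,A,D]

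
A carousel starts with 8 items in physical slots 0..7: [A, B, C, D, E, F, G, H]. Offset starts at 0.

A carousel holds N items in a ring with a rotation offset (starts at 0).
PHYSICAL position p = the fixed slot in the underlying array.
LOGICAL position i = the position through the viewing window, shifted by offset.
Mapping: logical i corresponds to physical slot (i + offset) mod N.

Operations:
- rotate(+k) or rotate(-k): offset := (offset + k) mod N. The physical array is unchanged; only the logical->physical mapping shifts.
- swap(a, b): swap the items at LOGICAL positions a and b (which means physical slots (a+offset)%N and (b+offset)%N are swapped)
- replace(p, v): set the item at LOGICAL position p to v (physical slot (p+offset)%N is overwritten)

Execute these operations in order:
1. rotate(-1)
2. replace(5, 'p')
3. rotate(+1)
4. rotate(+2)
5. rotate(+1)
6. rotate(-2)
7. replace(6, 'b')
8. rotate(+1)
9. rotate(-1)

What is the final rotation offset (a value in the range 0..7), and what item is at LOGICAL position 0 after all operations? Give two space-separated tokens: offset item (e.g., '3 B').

After op 1 (rotate(-1)): offset=7, physical=[A,B,C,D,E,F,G,H], logical=[H,A,B,C,D,E,F,G]
After op 2 (replace(5, 'p')): offset=7, physical=[A,B,C,D,p,F,G,H], logical=[H,A,B,C,D,p,F,G]
After op 3 (rotate(+1)): offset=0, physical=[A,B,C,D,p,F,G,H], logical=[A,B,C,D,p,F,G,H]
After op 4 (rotate(+2)): offset=2, physical=[A,B,C,D,p,F,G,H], logical=[C,D,p,F,G,H,A,B]
After op 5 (rotate(+1)): offset=3, physical=[A,B,C,D,p,F,G,H], logical=[D,p,F,G,H,A,B,C]
After op 6 (rotate(-2)): offset=1, physical=[A,B,C,D,p,F,G,H], logical=[B,C,D,p,F,G,H,A]
After op 7 (replace(6, 'b')): offset=1, physical=[A,B,C,D,p,F,G,b], logical=[B,C,D,p,F,G,b,A]
After op 8 (rotate(+1)): offset=2, physical=[A,B,C,D,p,F,G,b], logical=[C,D,p,F,G,b,A,B]
After op 9 (rotate(-1)): offset=1, physical=[A,B,C,D,p,F,G,b], logical=[B,C,D,p,F,G,b,A]

Answer: 1 B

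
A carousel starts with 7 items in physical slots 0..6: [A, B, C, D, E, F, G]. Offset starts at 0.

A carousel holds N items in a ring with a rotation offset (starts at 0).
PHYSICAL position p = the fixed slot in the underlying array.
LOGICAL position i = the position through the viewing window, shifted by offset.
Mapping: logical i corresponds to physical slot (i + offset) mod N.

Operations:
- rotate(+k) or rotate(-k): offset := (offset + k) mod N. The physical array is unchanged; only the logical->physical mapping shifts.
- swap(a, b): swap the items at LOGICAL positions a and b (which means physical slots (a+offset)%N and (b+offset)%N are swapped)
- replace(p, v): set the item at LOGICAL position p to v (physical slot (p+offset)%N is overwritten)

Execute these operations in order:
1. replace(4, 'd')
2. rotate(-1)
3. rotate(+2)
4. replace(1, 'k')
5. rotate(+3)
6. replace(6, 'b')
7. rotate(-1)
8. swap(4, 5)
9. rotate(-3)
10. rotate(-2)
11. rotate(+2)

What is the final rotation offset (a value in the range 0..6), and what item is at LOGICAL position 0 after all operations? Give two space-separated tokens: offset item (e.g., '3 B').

Answer: 0 B

Derivation:
After op 1 (replace(4, 'd')): offset=0, physical=[A,B,C,D,d,F,G], logical=[A,B,C,D,d,F,G]
After op 2 (rotate(-1)): offset=6, physical=[A,B,C,D,d,F,G], logical=[G,A,B,C,D,d,F]
After op 3 (rotate(+2)): offset=1, physical=[A,B,C,D,d,F,G], logical=[B,C,D,d,F,G,A]
After op 4 (replace(1, 'k')): offset=1, physical=[A,B,k,D,d,F,G], logical=[B,k,D,d,F,G,A]
After op 5 (rotate(+3)): offset=4, physical=[A,B,k,D,d,F,G], logical=[d,F,G,A,B,k,D]
After op 6 (replace(6, 'b')): offset=4, physical=[A,B,k,b,d,F,G], logical=[d,F,G,A,B,k,b]
After op 7 (rotate(-1)): offset=3, physical=[A,B,k,b,d,F,G], logical=[b,d,F,G,A,B,k]
After op 8 (swap(4, 5)): offset=3, physical=[B,A,k,b,d,F,G], logical=[b,d,F,G,B,A,k]
After op 9 (rotate(-3)): offset=0, physical=[B,A,k,b,d,F,G], logical=[B,A,k,b,d,F,G]
After op 10 (rotate(-2)): offset=5, physical=[B,A,k,b,d,F,G], logical=[F,G,B,A,k,b,d]
After op 11 (rotate(+2)): offset=0, physical=[B,A,k,b,d,F,G], logical=[B,A,k,b,d,F,G]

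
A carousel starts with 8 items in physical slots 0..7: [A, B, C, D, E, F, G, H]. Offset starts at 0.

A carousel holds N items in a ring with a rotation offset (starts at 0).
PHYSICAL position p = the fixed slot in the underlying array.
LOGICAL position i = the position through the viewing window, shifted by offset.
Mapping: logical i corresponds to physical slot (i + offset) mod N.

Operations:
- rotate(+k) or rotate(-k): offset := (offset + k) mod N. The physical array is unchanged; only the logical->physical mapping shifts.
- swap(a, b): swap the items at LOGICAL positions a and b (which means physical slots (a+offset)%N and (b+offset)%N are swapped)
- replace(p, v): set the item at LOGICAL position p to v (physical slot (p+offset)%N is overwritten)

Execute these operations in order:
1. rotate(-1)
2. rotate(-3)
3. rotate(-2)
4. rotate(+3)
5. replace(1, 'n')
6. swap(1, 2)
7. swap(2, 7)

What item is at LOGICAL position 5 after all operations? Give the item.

Answer: C

Derivation:
After op 1 (rotate(-1)): offset=7, physical=[A,B,C,D,E,F,G,H], logical=[H,A,B,C,D,E,F,G]
After op 2 (rotate(-3)): offset=4, physical=[A,B,C,D,E,F,G,H], logical=[E,F,G,H,A,B,C,D]
After op 3 (rotate(-2)): offset=2, physical=[A,B,C,D,E,F,G,H], logical=[C,D,E,F,G,H,A,B]
After op 4 (rotate(+3)): offset=5, physical=[A,B,C,D,E,F,G,H], logical=[F,G,H,A,B,C,D,E]
After op 5 (replace(1, 'n')): offset=5, physical=[A,B,C,D,E,F,n,H], logical=[F,n,H,A,B,C,D,E]
After op 6 (swap(1, 2)): offset=5, physical=[A,B,C,D,E,F,H,n], logical=[F,H,n,A,B,C,D,E]
After op 7 (swap(2, 7)): offset=5, physical=[A,B,C,D,n,F,H,E], logical=[F,H,E,A,B,C,D,n]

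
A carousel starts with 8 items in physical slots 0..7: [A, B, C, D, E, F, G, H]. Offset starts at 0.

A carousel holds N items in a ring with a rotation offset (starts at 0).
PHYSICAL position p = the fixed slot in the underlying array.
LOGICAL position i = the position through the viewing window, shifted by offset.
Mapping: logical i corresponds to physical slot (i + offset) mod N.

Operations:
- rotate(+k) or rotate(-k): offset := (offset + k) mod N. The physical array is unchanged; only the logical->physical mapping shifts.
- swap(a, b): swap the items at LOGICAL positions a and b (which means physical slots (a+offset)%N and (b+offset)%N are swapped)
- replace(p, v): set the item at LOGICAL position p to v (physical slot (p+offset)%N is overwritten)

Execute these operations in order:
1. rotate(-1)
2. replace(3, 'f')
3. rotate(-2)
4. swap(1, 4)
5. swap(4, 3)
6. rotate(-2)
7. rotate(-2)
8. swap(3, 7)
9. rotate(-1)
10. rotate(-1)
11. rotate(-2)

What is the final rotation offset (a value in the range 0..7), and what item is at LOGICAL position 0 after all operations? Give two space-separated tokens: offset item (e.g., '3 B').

Answer: 5 F

Derivation:
After op 1 (rotate(-1)): offset=7, physical=[A,B,C,D,E,F,G,H], logical=[H,A,B,C,D,E,F,G]
After op 2 (replace(3, 'f')): offset=7, physical=[A,B,f,D,E,F,G,H], logical=[H,A,B,f,D,E,F,G]
After op 3 (rotate(-2)): offset=5, physical=[A,B,f,D,E,F,G,H], logical=[F,G,H,A,B,f,D,E]
After op 4 (swap(1, 4)): offset=5, physical=[A,G,f,D,E,F,B,H], logical=[F,B,H,A,G,f,D,E]
After op 5 (swap(4, 3)): offset=5, physical=[G,A,f,D,E,F,B,H], logical=[F,B,H,G,A,f,D,E]
After op 6 (rotate(-2)): offset=3, physical=[G,A,f,D,E,F,B,H], logical=[D,E,F,B,H,G,A,f]
After op 7 (rotate(-2)): offset=1, physical=[G,A,f,D,E,F,B,H], logical=[A,f,D,E,F,B,H,G]
After op 8 (swap(3, 7)): offset=1, physical=[E,A,f,D,G,F,B,H], logical=[A,f,D,G,F,B,H,E]
After op 9 (rotate(-1)): offset=0, physical=[E,A,f,D,G,F,B,H], logical=[E,A,f,D,G,F,B,H]
After op 10 (rotate(-1)): offset=7, physical=[E,A,f,D,G,F,B,H], logical=[H,E,A,f,D,G,F,B]
After op 11 (rotate(-2)): offset=5, physical=[E,A,f,D,G,F,B,H], logical=[F,B,H,E,A,f,D,G]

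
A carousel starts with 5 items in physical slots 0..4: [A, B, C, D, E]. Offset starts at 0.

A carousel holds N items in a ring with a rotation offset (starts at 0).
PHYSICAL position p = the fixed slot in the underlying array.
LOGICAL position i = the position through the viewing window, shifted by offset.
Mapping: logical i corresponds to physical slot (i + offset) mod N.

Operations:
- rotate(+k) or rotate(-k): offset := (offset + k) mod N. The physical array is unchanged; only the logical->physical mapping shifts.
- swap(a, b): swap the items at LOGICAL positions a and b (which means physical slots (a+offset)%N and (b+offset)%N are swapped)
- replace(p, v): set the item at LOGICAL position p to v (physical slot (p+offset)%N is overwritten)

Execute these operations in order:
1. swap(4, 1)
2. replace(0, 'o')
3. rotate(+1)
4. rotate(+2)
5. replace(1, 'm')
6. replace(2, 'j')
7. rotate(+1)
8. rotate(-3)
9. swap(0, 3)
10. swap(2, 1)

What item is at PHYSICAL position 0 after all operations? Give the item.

Answer: j

Derivation:
After op 1 (swap(4, 1)): offset=0, physical=[A,E,C,D,B], logical=[A,E,C,D,B]
After op 2 (replace(0, 'o')): offset=0, physical=[o,E,C,D,B], logical=[o,E,C,D,B]
After op 3 (rotate(+1)): offset=1, physical=[o,E,C,D,B], logical=[E,C,D,B,o]
After op 4 (rotate(+2)): offset=3, physical=[o,E,C,D,B], logical=[D,B,o,E,C]
After op 5 (replace(1, 'm')): offset=3, physical=[o,E,C,D,m], logical=[D,m,o,E,C]
After op 6 (replace(2, 'j')): offset=3, physical=[j,E,C,D,m], logical=[D,m,j,E,C]
After op 7 (rotate(+1)): offset=4, physical=[j,E,C,D,m], logical=[m,j,E,C,D]
After op 8 (rotate(-3)): offset=1, physical=[j,E,C,D,m], logical=[E,C,D,m,j]
After op 9 (swap(0, 3)): offset=1, physical=[j,m,C,D,E], logical=[m,C,D,E,j]
After op 10 (swap(2, 1)): offset=1, physical=[j,m,D,C,E], logical=[m,D,C,E,j]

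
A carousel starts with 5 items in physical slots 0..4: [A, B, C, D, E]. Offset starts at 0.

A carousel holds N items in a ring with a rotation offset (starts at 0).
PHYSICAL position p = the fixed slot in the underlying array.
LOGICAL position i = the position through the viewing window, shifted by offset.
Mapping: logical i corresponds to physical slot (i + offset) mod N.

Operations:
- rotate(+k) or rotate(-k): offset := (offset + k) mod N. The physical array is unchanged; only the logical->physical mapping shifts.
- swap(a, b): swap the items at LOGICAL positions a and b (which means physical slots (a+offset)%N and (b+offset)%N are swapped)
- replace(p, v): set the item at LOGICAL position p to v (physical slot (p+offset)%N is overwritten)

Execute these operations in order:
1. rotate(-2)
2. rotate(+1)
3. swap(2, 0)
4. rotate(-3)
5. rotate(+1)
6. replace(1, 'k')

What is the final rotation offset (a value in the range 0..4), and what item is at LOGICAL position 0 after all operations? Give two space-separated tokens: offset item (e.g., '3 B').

After op 1 (rotate(-2)): offset=3, physical=[A,B,C,D,E], logical=[D,E,A,B,C]
After op 2 (rotate(+1)): offset=4, physical=[A,B,C,D,E], logical=[E,A,B,C,D]
After op 3 (swap(2, 0)): offset=4, physical=[A,E,C,D,B], logical=[B,A,E,C,D]
After op 4 (rotate(-3)): offset=1, physical=[A,E,C,D,B], logical=[E,C,D,B,A]
After op 5 (rotate(+1)): offset=2, physical=[A,E,C,D,B], logical=[C,D,B,A,E]
After op 6 (replace(1, 'k')): offset=2, physical=[A,E,C,k,B], logical=[C,k,B,A,E]

Answer: 2 C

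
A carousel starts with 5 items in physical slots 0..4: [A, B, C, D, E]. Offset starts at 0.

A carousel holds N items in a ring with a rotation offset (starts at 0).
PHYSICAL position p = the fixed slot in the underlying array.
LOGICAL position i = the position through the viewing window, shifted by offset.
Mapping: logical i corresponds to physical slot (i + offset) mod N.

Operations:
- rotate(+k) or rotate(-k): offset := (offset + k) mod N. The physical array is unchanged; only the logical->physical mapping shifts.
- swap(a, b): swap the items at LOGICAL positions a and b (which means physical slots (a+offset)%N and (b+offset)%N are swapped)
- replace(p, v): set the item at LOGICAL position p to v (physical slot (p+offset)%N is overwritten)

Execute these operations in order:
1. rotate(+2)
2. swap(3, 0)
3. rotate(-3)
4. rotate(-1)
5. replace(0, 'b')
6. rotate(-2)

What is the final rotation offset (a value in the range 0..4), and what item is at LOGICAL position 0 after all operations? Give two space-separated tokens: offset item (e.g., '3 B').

After op 1 (rotate(+2)): offset=2, physical=[A,B,C,D,E], logical=[C,D,E,A,B]
After op 2 (swap(3, 0)): offset=2, physical=[C,B,A,D,E], logical=[A,D,E,C,B]
After op 3 (rotate(-3)): offset=4, physical=[C,B,A,D,E], logical=[E,C,B,A,D]
After op 4 (rotate(-1)): offset=3, physical=[C,B,A,D,E], logical=[D,E,C,B,A]
After op 5 (replace(0, 'b')): offset=3, physical=[C,B,A,b,E], logical=[b,E,C,B,A]
After op 6 (rotate(-2)): offset=1, physical=[C,B,A,b,E], logical=[B,A,b,E,C]

Answer: 1 B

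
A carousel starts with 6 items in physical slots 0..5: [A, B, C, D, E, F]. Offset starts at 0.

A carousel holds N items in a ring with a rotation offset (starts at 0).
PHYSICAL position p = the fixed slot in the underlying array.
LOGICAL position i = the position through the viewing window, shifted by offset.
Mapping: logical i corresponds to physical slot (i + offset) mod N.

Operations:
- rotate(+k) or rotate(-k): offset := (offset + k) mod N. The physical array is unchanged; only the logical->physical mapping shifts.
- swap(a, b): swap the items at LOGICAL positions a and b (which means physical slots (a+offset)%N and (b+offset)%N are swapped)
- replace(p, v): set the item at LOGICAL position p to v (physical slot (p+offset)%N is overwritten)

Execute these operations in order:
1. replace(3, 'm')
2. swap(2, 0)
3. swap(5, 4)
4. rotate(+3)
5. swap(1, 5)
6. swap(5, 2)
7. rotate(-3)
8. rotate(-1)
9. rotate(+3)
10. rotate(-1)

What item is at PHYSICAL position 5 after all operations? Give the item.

Answer: F

Derivation:
After op 1 (replace(3, 'm')): offset=0, physical=[A,B,C,m,E,F], logical=[A,B,C,m,E,F]
After op 2 (swap(2, 0)): offset=0, physical=[C,B,A,m,E,F], logical=[C,B,A,m,E,F]
After op 3 (swap(5, 4)): offset=0, physical=[C,B,A,m,F,E], logical=[C,B,A,m,F,E]
After op 4 (rotate(+3)): offset=3, physical=[C,B,A,m,F,E], logical=[m,F,E,C,B,A]
After op 5 (swap(1, 5)): offset=3, physical=[C,B,F,m,A,E], logical=[m,A,E,C,B,F]
After op 6 (swap(5, 2)): offset=3, physical=[C,B,E,m,A,F], logical=[m,A,F,C,B,E]
After op 7 (rotate(-3)): offset=0, physical=[C,B,E,m,A,F], logical=[C,B,E,m,A,F]
After op 8 (rotate(-1)): offset=5, physical=[C,B,E,m,A,F], logical=[F,C,B,E,m,A]
After op 9 (rotate(+3)): offset=2, physical=[C,B,E,m,A,F], logical=[E,m,A,F,C,B]
After op 10 (rotate(-1)): offset=1, physical=[C,B,E,m,A,F], logical=[B,E,m,A,F,C]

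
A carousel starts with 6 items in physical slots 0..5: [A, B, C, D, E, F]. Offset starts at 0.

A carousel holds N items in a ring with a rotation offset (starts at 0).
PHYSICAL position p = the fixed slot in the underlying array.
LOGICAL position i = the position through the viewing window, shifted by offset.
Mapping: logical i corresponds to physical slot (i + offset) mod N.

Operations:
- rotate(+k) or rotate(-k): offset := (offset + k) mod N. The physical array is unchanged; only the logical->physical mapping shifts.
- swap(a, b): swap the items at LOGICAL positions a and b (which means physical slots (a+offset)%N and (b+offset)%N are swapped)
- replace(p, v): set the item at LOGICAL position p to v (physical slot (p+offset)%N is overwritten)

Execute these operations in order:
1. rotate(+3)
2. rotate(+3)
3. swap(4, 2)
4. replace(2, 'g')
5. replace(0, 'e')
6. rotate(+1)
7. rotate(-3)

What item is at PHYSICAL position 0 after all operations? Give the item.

Answer: e

Derivation:
After op 1 (rotate(+3)): offset=3, physical=[A,B,C,D,E,F], logical=[D,E,F,A,B,C]
After op 2 (rotate(+3)): offset=0, physical=[A,B,C,D,E,F], logical=[A,B,C,D,E,F]
After op 3 (swap(4, 2)): offset=0, physical=[A,B,E,D,C,F], logical=[A,B,E,D,C,F]
After op 4 (replace(2, 'g')): offset=0, physical=[A,B,g,D,C,F], logical=[A,B,g,D,C,F]
After op 5 (replace(0, 'e')): offset=0, physical=[e,B,g,D,C,F], logical=[e,B,g,D,C,F]
After op 6 (rotate(+1)): offset=1, physical=[e,B,g,D,C,F], logical=[B,g,D,C,F,e]
After op 7 (rotate(-3)): offset=4, physical=[e,B,g,D,C,F], logical=[C,F,e,B,g,D]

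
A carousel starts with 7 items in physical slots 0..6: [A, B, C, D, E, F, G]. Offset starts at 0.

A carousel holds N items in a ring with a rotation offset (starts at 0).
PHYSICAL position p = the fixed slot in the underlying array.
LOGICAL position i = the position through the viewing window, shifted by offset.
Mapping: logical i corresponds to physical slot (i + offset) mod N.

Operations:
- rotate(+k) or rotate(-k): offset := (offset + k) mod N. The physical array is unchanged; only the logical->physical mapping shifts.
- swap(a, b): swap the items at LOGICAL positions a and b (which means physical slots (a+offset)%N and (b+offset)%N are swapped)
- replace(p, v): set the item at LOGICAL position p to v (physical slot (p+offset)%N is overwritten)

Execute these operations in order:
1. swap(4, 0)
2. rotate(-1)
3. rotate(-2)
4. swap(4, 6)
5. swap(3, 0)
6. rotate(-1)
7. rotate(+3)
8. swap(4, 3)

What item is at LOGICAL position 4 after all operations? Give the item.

Answer: C

Derivation:
After op 1 (swap(4, 0)): offset=0, physical=[E,B,C,D,A,F,G], logical=[E,B,C,D,A,F,G]
After op 2 (rotate(-1)): offset=6, physical=[E,B,C,D,A,F,G], logical=[G,E,B,C,D,A,F]
After op 3 (rotate(-2)): offset=4, physical=[E,B,C,D,A,F,G], logical=[A,F,G,E,B,C,D]
After op 4 (swap(4, 6)): offset=4, physical=[E,D,C,B,A,F,G], logical=[A,F,G,E,D,C,B]
After op 5 (swap(3, 0)): offset=4, physical=[A,D,C,B,E,F,G], logical=[E,F,G,A,D,C,B]
After op 6 (rotate(-1)): offset=3, physical=[A,D,C,B,E,F,G], logical=[B,E,F,G,A,D,C]
After op 7 (rotate(+3)): offset=6, physical=[A,D,C,B,E,F,G], logical=[G,A,D,C,B,E,F]
After op 8 (swap(4, 3)): offset=6, physical=[A,D,B,C,E,F,G], logical=[G,A,D,B,C,E,F]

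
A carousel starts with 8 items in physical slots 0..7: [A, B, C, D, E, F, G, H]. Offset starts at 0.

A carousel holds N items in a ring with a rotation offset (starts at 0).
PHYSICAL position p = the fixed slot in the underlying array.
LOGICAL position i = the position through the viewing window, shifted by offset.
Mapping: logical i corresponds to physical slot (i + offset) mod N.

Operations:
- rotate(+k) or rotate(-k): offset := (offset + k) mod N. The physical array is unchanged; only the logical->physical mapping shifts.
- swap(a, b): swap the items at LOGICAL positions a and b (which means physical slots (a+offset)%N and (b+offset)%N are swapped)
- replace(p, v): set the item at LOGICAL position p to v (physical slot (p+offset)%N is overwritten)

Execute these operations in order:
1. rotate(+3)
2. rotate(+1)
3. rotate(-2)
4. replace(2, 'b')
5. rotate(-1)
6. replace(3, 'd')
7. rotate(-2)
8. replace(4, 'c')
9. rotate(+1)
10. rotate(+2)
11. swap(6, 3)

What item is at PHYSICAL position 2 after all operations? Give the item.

Answer: C

Derivation:
After op 1 (rotate(+3)): offset=3, physical=[A,B,C,D,E,F,G,H], logical=[D,E,F,G,H,A,B,C]
After op 2 (rotate(+1)): offset=4, physical=[A,B,C,D,E,F,G,H], logical=[E,F,G,H,A,B,C,D]
After op 3 (rotate(-2)): offset=2, physical=[A,B,C,D,E,F,G,H], logical=[C,D,E,F,G,H,A,B]
After op 4 (replace(2, 'b')): offset=2, physical=[A,B,C,D,b,F,G,H], logical=[C,D,b,F,G,H,A,B]
After op 5 (rotate(-1)): offset=1, physical=[A,B,C,D,b,F,G,H], logical=[B,C,D,b,F,G,H,A]
After op 6 (replace(3, 'd')): offset=1, physical=[A,B,C,D,d,F,G,H], logical=[B,C,D,d,F,G,H,A]
After op 7 (rotate(-2)): offset=7, physical=[A,B,C,D,d,F,G,H], logical=[H,A,B,C,D,d,F,G]
After op 8 (replace(4, 'c')): offset=7, physical=[A,B,C,c,d,F,G,H], logical=[H,A,B,C,c,d,F,G]
After op 9 (rotate(+1)): offset=0, physical=[A,B,C,c,d,F,G,H], logical=[A,B,C,c,d,F,G,H]
After op 10 (rotate(+2)): offset=2, physical=[A,B,C,c,d,F,G,H], logical=[C,c,d,F,G,H,A,B]
After op 11 (swap(6, 3)): offset=2, physical=[F,B,C,c,d,A,G,H], logical=[C,c,d,A,G,H,F,B]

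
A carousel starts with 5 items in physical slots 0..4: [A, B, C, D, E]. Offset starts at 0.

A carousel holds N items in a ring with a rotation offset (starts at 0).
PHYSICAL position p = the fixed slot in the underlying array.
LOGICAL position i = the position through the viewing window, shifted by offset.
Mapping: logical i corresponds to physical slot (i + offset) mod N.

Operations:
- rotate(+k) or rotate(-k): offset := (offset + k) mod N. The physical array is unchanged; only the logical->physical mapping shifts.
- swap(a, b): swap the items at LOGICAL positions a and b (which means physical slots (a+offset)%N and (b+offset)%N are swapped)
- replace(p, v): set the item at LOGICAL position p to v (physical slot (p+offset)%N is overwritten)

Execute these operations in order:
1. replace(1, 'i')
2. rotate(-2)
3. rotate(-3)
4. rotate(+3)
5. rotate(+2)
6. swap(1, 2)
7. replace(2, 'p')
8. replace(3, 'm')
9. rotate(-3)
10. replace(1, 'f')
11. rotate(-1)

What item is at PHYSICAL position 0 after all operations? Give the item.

Answer: A

Derivation:
After op 1 (replace(1, 'i')): offset=0, physical=[A,i,C,D,E], logical=[A,i,C,D,E]
After op 2 (rotate(-2)): offset=3, physical=[A,i,C,D,E], logical=[D,E,A,i,C]
After op 3 (rotate(-3)): offset=0, physical=[A,i,C,D,E], logical=[A,i,C,D,E]
After op 4 (rotate(+3)): offset=3, physical=[A,i,C,D,E], logical=[D,E,A,i,C]
After op 5 (rotate(+2)): offset=0, physical=[A,i,C,D,E], logical=[A,i,C,D,E]
After op 6 (swap(1, 2)): offset=0, physical=[A,C,i,D,E], logical=[A,C,i,D,E]
After op 7 (replace(2, 'p')): offset=0, physical=[A,C,p,D,E], logical=[A,C,p,D,E]
After op 8 (replace(3, 'm')): offset=0, physical=[A,C,p,m,E], logical=[A,C,p,m,E]
After op 9 (rotate(-3)): offset=2, physical=[A,C,p,m,E], logical=[p,m,E,A,C]
After op 10 (replace(1, 'f')): offset=2, physical=[A,C,p,f,E], logical=[p,f,E,A,C]
After op 11 (rotate(-1)): offset=1, physical=[A,C,p,f,E], logical=[C,p,f,E,A]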